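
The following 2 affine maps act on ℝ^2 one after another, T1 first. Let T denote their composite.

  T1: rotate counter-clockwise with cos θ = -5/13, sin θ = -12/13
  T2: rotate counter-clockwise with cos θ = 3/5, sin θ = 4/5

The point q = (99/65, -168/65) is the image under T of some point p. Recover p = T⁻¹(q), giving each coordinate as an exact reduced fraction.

p = (3, 0)

T1 = [-5/13 12/13 0; -12/13 -5/13 0; 0 0 1]
T2·T1 = [33/65 56/65 0; -56/65 33/65 0; 0 0 1]
det M = 1; M⁻¹ = [33/65 -56/65 0; 56/65 33/65 0; 0 0 1]
M⁻¹ · (99/65, -168/65)ᵀ = (3, 0)ᵀ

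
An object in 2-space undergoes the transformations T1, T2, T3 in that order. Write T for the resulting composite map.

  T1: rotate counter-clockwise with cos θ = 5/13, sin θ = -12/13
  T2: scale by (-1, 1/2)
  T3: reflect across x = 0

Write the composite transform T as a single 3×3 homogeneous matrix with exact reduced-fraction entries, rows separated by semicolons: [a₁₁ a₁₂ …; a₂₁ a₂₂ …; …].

T1 = [5/13 12/13 0; -12/13 5/13 0; 0 0 1]
T2·T1 = [-5/13 -12/13 0; -6/13 5/26 0; 0 0 1]
T3·…·T1 = [5/13 12/13 0; -6/13 5/26 0; 0 0 1]

T = [5/13 12/13 0; -6/13 5/26 0; 0 0 1]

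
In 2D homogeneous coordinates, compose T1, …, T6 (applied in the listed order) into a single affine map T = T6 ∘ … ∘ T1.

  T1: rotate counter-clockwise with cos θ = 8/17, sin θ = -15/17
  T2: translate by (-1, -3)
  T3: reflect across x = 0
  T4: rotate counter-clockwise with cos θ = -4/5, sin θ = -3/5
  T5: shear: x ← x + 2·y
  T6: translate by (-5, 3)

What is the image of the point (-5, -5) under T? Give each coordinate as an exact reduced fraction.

T(p) = (-333/17, -77/85)

T1 rotate counter-clockwise with cos θ = 8/17, sin θ = -15/17: (-5, -5) → (-115/17, 35/17)
T2 translate by (-1, -3): (-115/17, 35/17) → (-132/17, -16/17)
T3 reflect across x = 0: (-132/17, -16/17) → (132/17, -16/17)
T4 rotate counter-clockwise with cos θ = -4/5, sin θ = -3/5: (132/17, -16/17) → (-576/85, -332/85)
T5 shear: x ← x + 2·y: (-576/85, -332/85) → (-248/17, -332/85)
T6 translate by (-5, 3): (-248/17, -332/85) → (-333/17, -77/85)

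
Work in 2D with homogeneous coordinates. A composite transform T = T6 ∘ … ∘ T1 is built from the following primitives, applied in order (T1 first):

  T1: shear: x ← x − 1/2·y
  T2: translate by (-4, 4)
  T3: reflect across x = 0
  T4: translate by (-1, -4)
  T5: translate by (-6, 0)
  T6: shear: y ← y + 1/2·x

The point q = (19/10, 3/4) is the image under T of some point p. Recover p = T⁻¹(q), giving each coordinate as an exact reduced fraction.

T1 = [1 -1/2 0; 0 1 0; 0 0 1]
T2·T1 = [1 -1/2 -4; 0 1 4; 0 0 1]
T3·…·T1 = [-1 1/2 4; 0 1 4; 0 0 1]
T4·…·T1 = [-1 1/2 3; 0 1 0; 0 0 1]
T5·…·T1 = [-1 1/2 -3; 0 1 0; 0 0 1]
T6·…·T1 = [-1 1/2 -3; -1/2 5/4 -3/2; 0 0 1]
det M = -1; M⁻¹ = [-5/4 1/2 -3; -1/2 1 0; 0 0 1]
M⁻¹ · (19/10, 3/4)ᵀ = (-5, -1/5)ᵀ

p = (-5, -1/5)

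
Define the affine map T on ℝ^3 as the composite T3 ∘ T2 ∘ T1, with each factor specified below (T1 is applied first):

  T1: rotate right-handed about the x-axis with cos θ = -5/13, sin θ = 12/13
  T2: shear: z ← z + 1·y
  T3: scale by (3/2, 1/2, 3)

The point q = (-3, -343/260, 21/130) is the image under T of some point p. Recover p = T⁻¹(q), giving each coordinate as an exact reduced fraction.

T1 = [1 0 0 0; 0 -5/13 -12/13 0; 0 12/13 -5/13 0; 0 0 0 1]
T2·T1 = [1 0 0 0; 0 -5/13 -12/13 0; 0 7/13 -17/13 0; 0 0 0 1]
T3·…·T1 = [3/2 0 0 0; 0 -5/26 -6/13 0; 0 21/13 -51/13 0; 0 0 0 1]
det M = 9/4; M⁻¹ = [2/3 0 0 0; 0 -34/13 4/13 0; 0 -14/13 -5/39 0; 0 0 0 1]
M⁻¹ · (-3, -343/260, 21/130)ᵀ = (-2, 7/2, 7/5)ᵀ

p = (-2, 7/2, 7/5)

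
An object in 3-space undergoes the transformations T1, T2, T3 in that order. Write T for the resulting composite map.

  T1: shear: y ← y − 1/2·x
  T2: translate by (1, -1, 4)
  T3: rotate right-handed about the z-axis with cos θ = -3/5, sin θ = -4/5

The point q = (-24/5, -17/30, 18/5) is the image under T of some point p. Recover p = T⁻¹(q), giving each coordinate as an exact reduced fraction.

p = (7/3, -4/3, -2/5)

T1 = [1 0 0 0; -1/2 1 0 0; 0 0 1 0; 0 0 0 1]
T2·T1 = [1 0 0 1; -1/2 1 0 -1; 0 0 1 4; 0 0 0 1]
T3·…·T1 = [-1 4/5 0 -7/5; -1/2 -3/5 0 -1/5; 0 0 1 4; 0 0 0 1]
det M = 1; M⁻¹ = [-3/5 -4/5 0 -1; 1/2 -1 0 1/2; 0 0 1 -4; 0 0 0 1]
M⁻¹ · (-24/5, -17/30, 18/5)ᵀ = (7/3, -4/3, -2/5)ᵀ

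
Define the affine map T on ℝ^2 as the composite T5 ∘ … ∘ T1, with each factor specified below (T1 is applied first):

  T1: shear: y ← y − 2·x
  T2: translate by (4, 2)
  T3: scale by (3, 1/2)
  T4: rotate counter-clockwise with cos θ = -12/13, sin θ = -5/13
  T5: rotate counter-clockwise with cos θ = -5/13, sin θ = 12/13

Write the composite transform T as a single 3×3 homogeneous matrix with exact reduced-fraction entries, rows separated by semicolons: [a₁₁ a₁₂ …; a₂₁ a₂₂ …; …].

T1 = [1 0 0; -2 1 0; 0 0 1]
T2·T1 = [1 0 4; -2 1 2; 0 0 1]
T3·…·T1 = [3 0 12; -1 1/2 1; 0 0 1]
T4·…·T1 = [-41/13 5/26 -139/13; -3/13 -6/13 -72/13; 0 0 1]
T5·…·T1 = [241/169 119/338 1559/169; -477/169 60/169 -1308/169; 0 0 1]

T = [241/169 119/338 1559/169; -477/169 60/169 -1308/169; 0 0 1]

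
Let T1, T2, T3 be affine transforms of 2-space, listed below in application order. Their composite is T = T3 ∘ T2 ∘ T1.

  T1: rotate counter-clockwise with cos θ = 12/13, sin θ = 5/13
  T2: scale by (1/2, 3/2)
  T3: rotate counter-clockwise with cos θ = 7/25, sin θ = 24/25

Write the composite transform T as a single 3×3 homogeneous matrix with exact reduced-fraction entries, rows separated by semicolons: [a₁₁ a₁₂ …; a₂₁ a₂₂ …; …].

T1 = [12/13 -5/13 0; 5/13 12/13 0; 0 0 1]
T2·T1 = [6/13 -5/26 0; 15/26 18/13 0; 0 0 1]
T3·…·T1 = [-138/325 -899/650 0; 393/650 66/325 0; 0 0 1]

T = [-138/325 -899/650 0; 393/650 66/325 0; 0 0 1]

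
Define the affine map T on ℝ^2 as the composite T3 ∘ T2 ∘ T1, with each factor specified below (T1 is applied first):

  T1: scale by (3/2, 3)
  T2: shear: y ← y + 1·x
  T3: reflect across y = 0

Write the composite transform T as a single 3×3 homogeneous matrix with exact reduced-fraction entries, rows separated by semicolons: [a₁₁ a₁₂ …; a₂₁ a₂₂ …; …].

T1 = [3/2 0 0; 0 3 0; 0 0 1]
T2·T1 = [3/2 0 0; 3/2 3 0; 0 0 1]
T3·…·T1 = [3/2 0 0; -3/2 -3 0; 0 0 1]

T = [3/2 0 0; -3/2 -3 0; 0 0 1]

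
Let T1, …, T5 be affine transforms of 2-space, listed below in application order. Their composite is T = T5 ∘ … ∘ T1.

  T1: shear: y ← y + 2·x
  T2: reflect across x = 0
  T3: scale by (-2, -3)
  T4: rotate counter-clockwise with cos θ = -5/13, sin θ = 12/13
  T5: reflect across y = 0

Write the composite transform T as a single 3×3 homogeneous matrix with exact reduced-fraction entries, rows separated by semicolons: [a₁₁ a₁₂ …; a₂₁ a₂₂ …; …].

T = [62/13 36/13 0; -54/13 -15/13 0; 0 0 1]

T1 = [1 0 0; 2 1 0; 0 0 1]
T2·T1 = [-1 0 0; 2 1 0; 0 0 1]
T3·…·T1 = [2 0 0; -6 -3 0; 0 0 1]
T4·…·T1 = [62/13 36/13 0; 54/13 15/13 0; 0 0 1]
T5·…·T1 = [62/13 36/13 0; -54/13 -15/13 0; 0 0 1]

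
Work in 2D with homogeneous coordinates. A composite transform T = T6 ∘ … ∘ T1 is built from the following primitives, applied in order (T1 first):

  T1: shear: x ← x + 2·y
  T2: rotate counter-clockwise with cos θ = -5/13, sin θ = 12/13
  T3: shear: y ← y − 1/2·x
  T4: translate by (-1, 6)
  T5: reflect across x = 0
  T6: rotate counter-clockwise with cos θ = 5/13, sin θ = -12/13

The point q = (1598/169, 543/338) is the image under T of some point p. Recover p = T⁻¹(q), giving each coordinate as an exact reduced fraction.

p = (3, 0)

T1 = [1 2 0; 0 1 0; 0 0 1]
T2·T1 = [-5/13 -22/13 0; 12/13 19/13 0; 0 0 1]
T3·…·T1 = [-5/13 -22/13 0; 29/26 30/13 0; 0 0 1]
T4·…·T1 = [-5/13 -22/13 -1; 29/26 30/13 6; 0 0 1]
T5·…·T1 = [5/13 22/13 1; 29/26 30/13 6; 0 0 1]
T6·…·T1 = [199/169 470/169 77/13; 25/338 -114/169 18/13; 0 0 1]
det M = -1; M⁻¹ = [114/169 470/169 -102/13; 25/338 -199/169 31/26; 0 0 1]
M⁻¹ · (1598/169, 543/338)ᵀ = (3, 0)ᵀ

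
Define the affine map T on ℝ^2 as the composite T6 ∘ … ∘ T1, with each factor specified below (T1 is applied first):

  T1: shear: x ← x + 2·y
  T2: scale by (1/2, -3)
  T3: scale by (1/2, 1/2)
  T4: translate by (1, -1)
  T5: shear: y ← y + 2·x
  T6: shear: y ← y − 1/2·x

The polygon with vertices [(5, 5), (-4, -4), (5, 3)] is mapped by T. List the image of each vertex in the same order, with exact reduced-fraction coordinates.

image vertices: (19/4, -11/8), (-2, 2), (15/4, 1/8)

T1 shear: x ← x + 2·y: (5, 5) → (15, 5); (-4, -4) → (-12, -4); (5, 3) → (11, 3)
T2 scale by (1/2, -3): (15, 5) → (15/2, -15); (-12, -4) → (-6, 12); (11, 3) → (11/2, -9)
T3 scale by (1/2, 1/2): (15/2, -15) → (15/4, -15/2); (-6, 12) → (-3, 6); (11/2, -9) → (11/4, -9/2)
T4 translate by (1, -1): (15/4, -15/2) → (19/4, -17/2); (-3, 6) → (-2, 5); (11/4, -9/2) → (15/4, -11/2)
T5 shear: y ← y + 2·x: (19/4, -17/2) → (19/4, 1); (-2, 5) → (-2, 1); (15/4, -11/2) → (15/4, 2)
T6 shear: y ← y − 1/2·x: (19/4, 1) → (19/4, -11/8); (-2, 1) → (-2, 2); (15/4, 2) → (15/4, 1/8)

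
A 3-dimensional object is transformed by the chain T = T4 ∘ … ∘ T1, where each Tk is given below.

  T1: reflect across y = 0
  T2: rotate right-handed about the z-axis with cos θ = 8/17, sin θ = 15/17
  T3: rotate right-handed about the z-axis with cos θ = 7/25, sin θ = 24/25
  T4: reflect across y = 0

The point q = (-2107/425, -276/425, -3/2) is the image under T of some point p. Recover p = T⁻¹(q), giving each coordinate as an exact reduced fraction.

T1 = [1 0 0 0; 0 -1 0 0; 0 0 1 0; 0 0 0 1]
T2·T1 = [8/17 15/17 0 0; 15/17 -8/17 0 0; 0 0 1 0; 0 0 0 1]
T3·…·T1 = [-304/425 297/425 0 0; 297/425 304/425 0 0; 0 0 1 0; 0 0 0 1]
T4·…·T1 = [-304/425 297/425 0 0; -297/425 -304/425 0 0; 0 0 1 0; 0 0 0 1]
det M = 1; M⁻¹ = [-304/425 -297/425 0 0; 297/425 -304/425 0 0; 0 0 1 0; 0 0 0 1]
M⁻¹ · (-2107/425, -276/425, -3/2)ᵀ = (4, -3, -3/2)ᵀ

p = (4, -3, -3/2)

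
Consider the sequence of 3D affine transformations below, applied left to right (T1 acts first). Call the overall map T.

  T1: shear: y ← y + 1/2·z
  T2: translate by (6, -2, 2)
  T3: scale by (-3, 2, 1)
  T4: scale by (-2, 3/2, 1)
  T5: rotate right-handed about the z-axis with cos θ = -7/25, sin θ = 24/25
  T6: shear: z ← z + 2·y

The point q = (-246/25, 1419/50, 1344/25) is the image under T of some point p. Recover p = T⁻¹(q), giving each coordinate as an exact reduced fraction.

T1 = [1 0 0 0; 0 1 1/2 0; 0 0 1 0; 0 0 0 1]
T2·T1 = [1 0 0 6; 0 1 1/2 -2; 0 0 1 2; 0 0 0 1]
T3·…·T1 = [-3 0 0 -18; 0 2 1 -4; 0 0 1 2; 0 0 0 1]
T4·…·T1 = [6 0 0 36; 0 3 3/2 -6; 0 0 1 2; 0 0 0 1]
T5·…·T1 = [-42/25 -72/25 -36/25 -108/25; 144/25 -21/25 -21/50 906/25; 0 0 1 2; 0 0 0 1]
T6·…·T1 = [-42/25 -72/25 -36/25 -108/25; 144/25 -21/25 -21/50 906/25; 288/25 -42/25 4/25 1862/25; 0 0 0 1]
det M = 18; M⁻¹ = [-7/150 4/25 0 -6; -8/25 68/75 -1/2 3; 0 -2 1 -2; 0 0 0 1]
M⁻¹ · (-246/25, 1419/50, 1344/25)ᵀ = (-1, 5, -5)ᵀ

p = (-1, 5, -5)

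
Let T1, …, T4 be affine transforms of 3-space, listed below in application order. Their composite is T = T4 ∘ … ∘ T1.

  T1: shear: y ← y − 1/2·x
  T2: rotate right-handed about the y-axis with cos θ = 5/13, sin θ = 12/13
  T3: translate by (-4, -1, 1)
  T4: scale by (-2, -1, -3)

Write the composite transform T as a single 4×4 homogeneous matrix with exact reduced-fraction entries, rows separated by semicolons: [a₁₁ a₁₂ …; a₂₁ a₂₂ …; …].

T1 = [1 0 0 0; -1/2 1 0 0; 0 0 1 0; 0 0 0 1]
T2·T1 = [5/13 0 12/13 0; -1/2 1 0 0; -12/13 0 5/13 0; 0 0 0 1]
T3·…·T1 = [5/13 0 12/13 -4; -1/2 1 0 -1; -12/13 0 5/13 1; 0 0 0 1]
T4·…·T1 = [-10/13 0 -24/13 8; 1/2 -1 0 1; 36/13 0 -15/13 -3; 0 0 0 1]

T = [-10/13 0 -24/13 8; 1/2 -1 0 1; 36/13 0 -15/13 -3; 0 0 0 1]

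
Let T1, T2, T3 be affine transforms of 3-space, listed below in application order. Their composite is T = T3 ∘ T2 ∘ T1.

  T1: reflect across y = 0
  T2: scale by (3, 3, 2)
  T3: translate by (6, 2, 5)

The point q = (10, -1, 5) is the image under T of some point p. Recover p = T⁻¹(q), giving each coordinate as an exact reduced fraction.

T1 = [1 0 0 0; 0 -1 0 0; 0 0 1 0; 0 0 0 1]
T2·T1 = [3 0 0 0; 0 -3 0 0; 0 0 2 0; 0 0 0 1]
T3·…·T1 = [3 0 0 6; 0 -3 0 2; 0 0 2 5; 0 0 0 1]
det M = -18; M⁻¹ = [1/3 0 0 -2; 0 -1/3 0 2/3; 0 0 1/2 -5/2; 0 0 0 1]
M⁻¹ · (10, -1, 5)ᵀ = (4/3, 1, 0)ᵀ

p = (4/3, 1, 0)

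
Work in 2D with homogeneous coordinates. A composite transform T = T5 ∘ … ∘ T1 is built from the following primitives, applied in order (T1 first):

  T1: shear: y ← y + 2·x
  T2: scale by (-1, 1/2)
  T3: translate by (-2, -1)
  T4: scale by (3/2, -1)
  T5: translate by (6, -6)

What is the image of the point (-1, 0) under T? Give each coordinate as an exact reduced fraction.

T(p) = (9/2, -4)

T1 shear: y ← y + 2·x: (-1, 0) → (-1, -2)
T2 scale by (-1, 1/2): (-1, -2) → (1, -1)
T3 translate by (-2, -1): (1, -1) → (-1, -2)
T4 scale by (3/2, -1): (-1, -2) → (-3/2, 2)
T5 translate by (6, -6): (-3/2, 2) → (9/2, -4)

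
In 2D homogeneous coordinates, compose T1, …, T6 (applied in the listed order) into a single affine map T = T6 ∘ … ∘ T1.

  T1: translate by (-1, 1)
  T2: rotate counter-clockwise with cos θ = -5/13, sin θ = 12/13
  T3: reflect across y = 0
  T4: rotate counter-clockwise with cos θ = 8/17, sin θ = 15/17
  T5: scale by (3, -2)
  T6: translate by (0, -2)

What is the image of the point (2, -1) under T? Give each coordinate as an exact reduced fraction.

T1 translate by (-1, 1): (2, -1) → (1, 0)
T2 rotate counter-clockwise with cos θ = -5/13, sin θ = 12/13: (1, 0) → (-5/13, 12/13)
T3 reflect across y = 0: (-5/13, 12/13) → (-5/13, -12/13)
T4 rotate counter-clockwise with cos θ = 8/17, sin θ = 15/17: (-5/13, -12/13) → (140/221, -171/221)
T5 scale by (3, -2): (140/221, -171/221) → (420/221, 342/221)
T6 translate by (0, -2): (420/221, 342/221) → (420/221, -100/221)

T(p) = (420/221, -100/221)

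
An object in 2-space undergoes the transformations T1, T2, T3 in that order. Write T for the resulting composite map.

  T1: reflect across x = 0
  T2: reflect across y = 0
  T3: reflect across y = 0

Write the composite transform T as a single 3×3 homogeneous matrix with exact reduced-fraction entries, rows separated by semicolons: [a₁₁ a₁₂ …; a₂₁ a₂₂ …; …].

T = [-1 0 0; 0 1 0; 0 0 1]

T1 = [-1 0 0; 0 1 0; 0 0 1]
T2·T1 = [-1 0 0; 0 -1 0; 0 0 1]
T3·…·T1 = [-1 0 0; 0 1 0; 0 0 1]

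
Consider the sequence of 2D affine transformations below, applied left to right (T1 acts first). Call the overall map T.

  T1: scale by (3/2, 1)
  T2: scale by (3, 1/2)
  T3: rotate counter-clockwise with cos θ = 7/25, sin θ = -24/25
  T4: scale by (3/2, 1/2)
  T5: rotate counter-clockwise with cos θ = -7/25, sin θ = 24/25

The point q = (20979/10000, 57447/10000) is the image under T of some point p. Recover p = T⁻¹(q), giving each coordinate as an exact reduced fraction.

p = (7/4, 9/4)

T1 = [3/2 0 0; 0 1 0; 0 0 1]
T2·T1 = [9/2 0 0; 0 1/2 0; 0 0 1]
T3·…·T1 = [63/50 12/25 0; -108/25 7/50 0; 0 0 1]
T4·…·T1 = [189/100 18/25 0; -54/25 7/100 0; 0 0 1]
T5·…·T1 = [3861/2500 -168/625 0; 1512/625 1679/2500 0; 0 0 1]
det M = 27/16; M⁻¹ = [6716/16875 896/5625 0; -896/625 572/625 0; 0 0 1]
M⁻¹ · (20979/10000, 57447/10000)ᵀ = (7/4, 9/4)ᵀ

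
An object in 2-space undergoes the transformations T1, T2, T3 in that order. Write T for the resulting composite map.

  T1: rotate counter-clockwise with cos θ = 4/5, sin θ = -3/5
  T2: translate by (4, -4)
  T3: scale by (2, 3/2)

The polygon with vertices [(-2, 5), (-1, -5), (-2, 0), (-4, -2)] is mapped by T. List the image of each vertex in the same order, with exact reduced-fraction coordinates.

T1 rotate counter-clockwise with cos θ = 4/5, sin θ = -3/5: (-2, 5) → (7/5, 26/5); (-1, -5) → (-19/5, -17/5); (-2, 0) → (-8/5, 6/5); (-4, -2) → (-22/5, 4/5)
T2 translate by (4, -4): (7/5, 26/5) → (27/5, 6/5); (-19/5, -17/5) → (1/5, -37/5); (-8/5, 6/5) → (12/5, -14/5); (-22/5, 4/5) → (-2/5, -16/5)
T3 scale by (2, 3/2): (27/5, 6/5) → (54/5, 9/5); (1/5, -37/5) → (2/5, -111/10); (12/5, -14/5) → (24/5, -21/5); (-2/5, -16/5) → (-4/5, -24/5)

image vertices: (54/5, 9/5), (2/5, -111/10), (24/5, -21/5), (-4/5, -24/5)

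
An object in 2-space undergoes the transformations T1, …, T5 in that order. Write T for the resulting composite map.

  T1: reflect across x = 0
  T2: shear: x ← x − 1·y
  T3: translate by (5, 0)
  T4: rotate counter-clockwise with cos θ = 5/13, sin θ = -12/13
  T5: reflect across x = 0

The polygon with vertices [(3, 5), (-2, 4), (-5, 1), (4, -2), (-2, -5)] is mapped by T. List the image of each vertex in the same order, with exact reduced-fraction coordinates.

image vertices: (-45/13, 61/13), (-63/13, -16/13), (-57/13, -103/13), (9/13, -46/13), (0, -13)

T1 reflect across x = 0: (3, 5) → (-3, 5); (-2, 4) → (2, 4); (-5, 1) → (5, 1); (4, -2) → (-4, -2); (-2, -5) → (2, -5)
T2 shear: x ← x − 1·y: (-3, 5) → (-8, 5); (2, 4) → (-2, 4); (5, 1) → (4, 1); (-4, -2) → (-2, -2); (2, -5) → (7, -5)
T3 translate by (5, 0): (-8, 5) → (-3, 5); (-2, 4) → (3, 4); (4, 1) → (9, 1); (-2, -2) → (3, -2); (7, -5) → (12, -5)
T4 rotate counter-clockwise with cos θ = 5/13, sin θ = -12/13: (-3, 5) → (45/13, 61/13); (3, 4) → (63/13, -16/13); (9, 1) → (57/13, -103/13); (3, -2) → (-9/13, -46/13); (12, -5) → (0, -13)
T5 reflect across x = 0: (45/13, 61/13) → (-45/13, 61/13); (63/13, -16/13) → (-63/13, -16/13); (57/13, -103/13) → (-57/13, -103/13); (-9/13, -46/13) → (9/13, -46/13); (0, -13) → (0, -13)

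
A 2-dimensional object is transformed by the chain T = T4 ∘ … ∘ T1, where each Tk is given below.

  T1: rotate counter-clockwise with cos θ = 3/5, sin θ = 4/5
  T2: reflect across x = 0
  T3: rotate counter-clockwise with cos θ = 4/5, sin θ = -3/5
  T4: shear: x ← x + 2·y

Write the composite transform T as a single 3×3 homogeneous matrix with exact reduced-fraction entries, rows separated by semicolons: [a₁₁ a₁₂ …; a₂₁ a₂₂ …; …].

T = [2 1 0; 1 0 0; 0 0 1]

T1 = [3/5 -4/5 0; 4/5 3/5 0; 0 0 1]
T2·T1 = [-3/5 4/5 0; 4/5 3/5 0; 0 0 1]
T3·…·T1 = [0 1 0; 1 0 0; 0 0 1]
T4·…·T1 = [2 1 0; 1 0 0; 0 0 1]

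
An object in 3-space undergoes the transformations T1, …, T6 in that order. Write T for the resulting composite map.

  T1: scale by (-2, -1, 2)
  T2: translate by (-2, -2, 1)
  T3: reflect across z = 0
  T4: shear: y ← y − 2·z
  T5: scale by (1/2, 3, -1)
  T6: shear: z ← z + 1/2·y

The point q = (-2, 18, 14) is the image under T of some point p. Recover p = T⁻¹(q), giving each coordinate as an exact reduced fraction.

p = (1, 2, 2)

T1 = [-2 0 0 0; 0 -1 0 0; 0 0 2 0; 0 0 0 1]
T2·T1 = [-2 0 0 -2; 0 -1 0 -2; 0 0 2 1; 0 0 0 1]
T3·…·T1 = [-2 0 0 -2; 0 -1 0 -2; 0 0 -2 -1; 0 0 0 1]
T4·…·T1 = [-2 0 0 -2; 0 -1 4 0; 0 0 -2 -1; 0 0 0 1]
T5·…·T1 = [-1 0 0 -1; 0 -3 12 0; 0 0 2 1; 0 0 0 1]
T6·…·T1 = [-1 0 0 -1; 0 -3 12 0; 0 -3/2 8 1; 0 0 0 1]
det M = 6; M⁻¹ = [-1 0 0 -1; 0 -4/3 2 -2; 0 -1/4 1/2 -1/2; 0 0 0 1]
M⁻¹ · (-2, 18, 14)ᵀ = (1, 2, 2)ᵀ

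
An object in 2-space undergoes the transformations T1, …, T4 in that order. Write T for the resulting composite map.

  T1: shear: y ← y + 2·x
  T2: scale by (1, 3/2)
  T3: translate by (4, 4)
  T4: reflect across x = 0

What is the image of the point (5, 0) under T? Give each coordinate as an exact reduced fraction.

T1 shear: y ← y + 2·x: (5, 0) → (5, 10)
T2 scale by (1, 3/2): (5, 10) → (5, 15)
T3 translate by (4, 4): (5, 15) → (9, 19)
T4 reflect across x = 0: (9, 19) → (-9, 19)

T(p) = (-9, 19)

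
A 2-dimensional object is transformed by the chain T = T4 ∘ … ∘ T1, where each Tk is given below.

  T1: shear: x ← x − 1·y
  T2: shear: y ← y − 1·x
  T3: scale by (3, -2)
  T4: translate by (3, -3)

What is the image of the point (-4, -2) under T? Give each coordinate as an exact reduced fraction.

T1 shear: x ← x − 1·y: (-4, -2) → (-2, -2)
T2 shear: y ← y − 1·x: (-2, -2) → (-2, 0)
T3 scale by (3, -2): (-2, 0) → (-6, 0)
T4 translate by (3, -3): (-6, 0) → (-3, -3)

T(p) = (-3, -3)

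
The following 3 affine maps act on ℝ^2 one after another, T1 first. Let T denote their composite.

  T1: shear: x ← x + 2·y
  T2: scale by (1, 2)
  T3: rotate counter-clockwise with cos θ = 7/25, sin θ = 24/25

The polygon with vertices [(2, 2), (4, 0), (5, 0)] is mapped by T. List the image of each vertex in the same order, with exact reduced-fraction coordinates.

T1 shear: x ← x + 2·y: (2, 2) → (6, 2); (4, 0) → (4, 0); (5, 0) → (5, 0)
T2 scale by (1, 2): (6, 2) → (6, 4); (4, 0) → (4, 0); (5, 0) → (5, 0)
T3 rotate counter-clockwise with cos θ = 7/25, sin θ = 24/25: (6, 4) → (-54/25, 172/25); (4, 0) → (28/25, 96/25); (5, 0) → (7/5, 24/5)

image vertices: (-54/25, 172/25), (28/25, 96/25), (7/5, 24/5)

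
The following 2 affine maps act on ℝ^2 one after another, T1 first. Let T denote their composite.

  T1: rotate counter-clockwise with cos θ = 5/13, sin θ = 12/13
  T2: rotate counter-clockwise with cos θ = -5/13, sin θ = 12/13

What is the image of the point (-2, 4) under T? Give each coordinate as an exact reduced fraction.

T1 rotate counter-clockwise with cos θ = 5/13, sin θ = 12/13: (-2, 4) → (-58/13, -4/13)
T2 rotate counter-clockwise with cos θ = -5/13, sin θ = 12/13: (-58/13, -4/13) → (2, -4)

T(p) = (2, -4)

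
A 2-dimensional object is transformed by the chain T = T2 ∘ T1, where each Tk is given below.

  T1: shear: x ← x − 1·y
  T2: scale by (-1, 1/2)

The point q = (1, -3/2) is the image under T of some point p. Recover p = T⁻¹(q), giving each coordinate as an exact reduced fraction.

p = (-4, -3)

T1 = [1 -1 0; 0 1 0; 0 0 1]
T2·T1 = [-1 1 0; 0 1/2 0; 0 0 1]
det M = -1/2; M⁻¹ = [-1 2 0; 0 2 0; 0 0 1]
M⁻¹ · (1, -3/2)ᵀ = (-4, -3)ᵀ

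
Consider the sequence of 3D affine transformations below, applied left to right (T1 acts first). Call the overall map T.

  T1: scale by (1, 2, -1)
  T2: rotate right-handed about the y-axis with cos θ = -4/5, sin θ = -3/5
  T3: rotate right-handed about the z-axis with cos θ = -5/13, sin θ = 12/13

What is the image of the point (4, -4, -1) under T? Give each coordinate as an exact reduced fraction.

T1 scale by (1, 2, -1): (4, -4, -1) → (4, -8, 1)
T2 rotate right-handed about the y-axis with cos θ = -4/5, sin θ = -3/5: (4, -8, 1) → (-19/5, -8, 8/5)
T3 rotate right-handed about the z-axis with cos θ = -5/13, sin θ = 12/13: (-19/5, -8, 8/5) → (115/13, -28/65, 8/5)

T(p) = (115/13, -28/65, 8/5)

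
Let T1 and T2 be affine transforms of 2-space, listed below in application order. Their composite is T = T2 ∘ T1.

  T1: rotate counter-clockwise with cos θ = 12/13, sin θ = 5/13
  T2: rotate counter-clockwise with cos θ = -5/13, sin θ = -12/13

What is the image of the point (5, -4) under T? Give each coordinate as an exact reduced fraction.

T1 rotate counter-clockwise with cos θ = 12/13, sin θ = 5/13: (5, -4) → (80/13, -23/13)
T2 rotate counter-clockwise with cos θ = -5/13, sin θ = -12/13: (80/13, -23/13) → (-4, -5)

T(p) = (-4, -5)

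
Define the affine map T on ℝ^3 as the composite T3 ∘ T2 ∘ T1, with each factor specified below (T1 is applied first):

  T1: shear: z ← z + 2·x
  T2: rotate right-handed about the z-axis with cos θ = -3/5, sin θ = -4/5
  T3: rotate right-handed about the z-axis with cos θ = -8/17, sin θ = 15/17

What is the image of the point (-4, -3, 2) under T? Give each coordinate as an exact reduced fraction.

T(p) = (-75/17, -40/17, -6)

T1 shear: z ← z + 2·x: (-4, -3, 2) → (-4, -3, -6)
T2 rotate right-handed about the z-axis with cos θ = -3/5, sin θ = -4/5: (-4, -3, -6) → (0, 5, -6)
T3 rotate right-handed about the z-axis with cos θ = -8/17, sin θ = 15/17: (0, 5, -6) → (-75/17, -40/17, -6)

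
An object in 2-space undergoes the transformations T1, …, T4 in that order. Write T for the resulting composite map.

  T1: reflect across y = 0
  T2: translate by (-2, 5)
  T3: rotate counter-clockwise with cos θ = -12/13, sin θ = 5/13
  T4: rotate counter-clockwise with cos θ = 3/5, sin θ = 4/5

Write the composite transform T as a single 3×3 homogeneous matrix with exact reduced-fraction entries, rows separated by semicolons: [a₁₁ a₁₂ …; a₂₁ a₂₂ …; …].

T = [-56/65 -33/65 277/65; -33/65 56/65 -214/65; 0 0 1]

T1 = [1 0 0; 0 -1 0; 0 0 1]
T2·T1 = [1 0 -2; 0 -1 5; 0 0 1]
T3·…·T1 = [-12/13 5/13 -1/13; 5/13 12/13 -70/13; 0 0 1]
T4·…·T1 = [-56/65 -33/65 277/65; -33/65 56/65 -214/65; 0 0 1]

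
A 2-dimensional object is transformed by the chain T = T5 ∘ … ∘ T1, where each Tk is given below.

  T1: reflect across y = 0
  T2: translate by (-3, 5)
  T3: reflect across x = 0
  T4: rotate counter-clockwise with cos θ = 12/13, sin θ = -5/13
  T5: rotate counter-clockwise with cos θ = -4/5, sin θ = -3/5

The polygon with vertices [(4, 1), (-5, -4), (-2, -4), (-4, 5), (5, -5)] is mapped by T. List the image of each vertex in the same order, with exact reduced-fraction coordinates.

T1 reflect across y = 0: (4, 1) → (4, -1); (-5, -4) → (-5, 4); (-2, -4) → (-2, 4); (-4, 5) → (-4, -5); (5, -5) → (5, 5)
T2 translate by (-3, 5): (4, -1) → (1, 4); (-5, 4) → (-8, 9); (-2, 4) → (-5, 9); (-4, -5) → (-7, 0); (5, 5) → (2, 10)
T3 reflect across x = 0: (1, 4) → (-1, 4); (-8, 9) → (8, 9); (-5, 9) → (5, 9); (-7, 0) → (7, 0); (2, 10) → (-2, 10)
T4 rotate counter-clockwise with cos θ = 12/13, sin θ = -5/13: (-1, 4) → (8/13, 53/13); (8, 9) → (141/13, 68/13); (5, 9) → (105/13, 83/13); (7, 0) → (84/13, -35/13); (-2, 10) → (2, 10)
T5 rotate counter-clockwise with cos θ = -4/5, sin θ = -3/5: (8/13, 53/13) → (127/65, -236/65); (141/13, 68/13) → (-72/13, -139/13); (105/13, 83/13) → (-171/65, -647/65); (84/13, -35/13) → (-441/65, -112/65); (2, 10) → (22/5, -46/5)

image vertices: (127/65, -236/65), (-72/13, -139/13), (-171/65, -647/65), (-441/65, -112/65), (22/5, -46/5)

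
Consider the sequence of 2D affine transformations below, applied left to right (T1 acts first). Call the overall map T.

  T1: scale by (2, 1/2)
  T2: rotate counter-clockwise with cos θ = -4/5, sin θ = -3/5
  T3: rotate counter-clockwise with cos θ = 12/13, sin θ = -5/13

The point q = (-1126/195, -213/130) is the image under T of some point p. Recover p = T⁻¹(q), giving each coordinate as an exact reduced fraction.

p = (3, 1/3)

T1 = [2 0 0; 0 1/2 0; 0 0 1]
T2·T1 = [-8/5 3/10 0; -6/5 -2/5 0; 0 0 1]
T3·…·T1 = [-126/65 8/65 0; -32/65 -63/130 0; 0 0 1]
det M = 1; M⁻¹ = [-63/130 -8/65 0; 32/65 -126/65 0; 0 0 1]
M⁻¹ · (-1126/195, -213/130)ᵀ = (3, 1/3)ᵀ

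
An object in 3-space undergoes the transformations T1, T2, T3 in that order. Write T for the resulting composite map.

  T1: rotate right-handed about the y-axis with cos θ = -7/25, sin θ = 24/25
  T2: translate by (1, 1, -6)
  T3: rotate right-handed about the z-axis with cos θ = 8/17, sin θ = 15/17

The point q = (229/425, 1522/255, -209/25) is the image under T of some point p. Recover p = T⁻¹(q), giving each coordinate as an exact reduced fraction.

p = (1, 4/3, 5)

T1 = [-7/25 0 24/25 0; 0 1 0 0; -24/25 0 -7/25 0; 0 0 0 1]
T2·T1 = [-7/25 0 24/25 1; 0 1 0 1; -24/25 0 -7/25 -6; 0 0 0 1]
T3·…·T1 = [-56/425 -15/17 192/425 -7/17; -21/85 8/17 72/85 23/17; -24/25 0 -7/25 -6; 0 0 0 1]
det M = 1; M⁻¹ = [-56/425 -21/85 -24/25 -137/25; -15/17 8/17 0 -1; 192/425 72/85 -7/25 -66/25; 0 0 0 1]
M⁻¹ · (229/425, 1522/255, -209/25)ᵀ = (1, 4/3, 5)ᵀ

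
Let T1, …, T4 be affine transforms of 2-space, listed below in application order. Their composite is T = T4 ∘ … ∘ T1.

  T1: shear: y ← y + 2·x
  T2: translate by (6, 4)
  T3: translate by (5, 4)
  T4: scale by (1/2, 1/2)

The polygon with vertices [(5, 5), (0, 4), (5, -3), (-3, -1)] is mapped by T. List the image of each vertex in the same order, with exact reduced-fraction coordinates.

image vertices: (8, 23/2), (11/2, 6), (8, 15/2), (4, 1/2)

T1 shear: y ← y + 2·x: (5, 5) → (5, 15); (0, 4) → (0, 4); (5, -3) → (5, 7); (-3, -1) → (-3, -7)
T2 translate by (6, 4): (5, 15) → (11, 19); (0, 4) → (6, 8); (5, 7) → (11, 11); (-3, -7) → (3, -3)
T3 translate by (5, 4): (11, 19) → (16, 23); (6, 8) → (11, 12); (11, 11) → (16, 15); (3, -3) → (8, 1)
T4 scale by (1/2, 1/2): (16, 23) → (8, 23/2); (11, 12) → (11/2, 6); (16, 15) → (8, 15/2); (8, 1) → (4, 1/2)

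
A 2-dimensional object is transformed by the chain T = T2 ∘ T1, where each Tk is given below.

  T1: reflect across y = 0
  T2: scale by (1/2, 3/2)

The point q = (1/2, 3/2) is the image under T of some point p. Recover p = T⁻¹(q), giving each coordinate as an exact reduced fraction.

T1 = [1 0 0; 0 -1 0; 0 0 1]
T2·T1 = [1/2 0 0; 0 -3/2 0; 0 0 1]
det M = -3/4; M⁻¹ = [2 0 0; 0 -2/3 0; 0 0 1]
M⁻¹ · (1/2, 3/2)ᵀ = (1, -1)ᵀ

p = (1, -1)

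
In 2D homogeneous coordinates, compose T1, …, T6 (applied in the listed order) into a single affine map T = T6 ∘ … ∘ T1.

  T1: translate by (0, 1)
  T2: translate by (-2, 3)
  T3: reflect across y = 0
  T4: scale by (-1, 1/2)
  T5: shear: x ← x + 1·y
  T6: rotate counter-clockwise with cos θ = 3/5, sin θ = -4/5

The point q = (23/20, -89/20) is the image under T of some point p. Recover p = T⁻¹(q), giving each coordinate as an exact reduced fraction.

p = (-4, -1/2)

T1 = [1 0 0; 0 1 1; 0 0 1]
T2·T1 = [1 0 -2; 0 1 4; 0 0 1]
T3·…·T1 = [1 0 -2; 0 -1 -4; 0 0 1]
T4·…·T1 = [-1 0 2; 0 -1/2 -2; 0 0 1]
T5·…·T1 = [-1 -1/2 0; 0 -1/2 -2; 0 0 1]
T6·…·T1 = [-3/5 -7/10 -8/5; 4/5 1/10 -6/5; 0 0 1]
det M = 1/2; M⁻¹ = [1/5 7/5 2; -8/5 -6/5 -4; 0 0 1]
M⁻¹ · (23/20, -89/20)ᵀ = (-4, -1/2)ᵀ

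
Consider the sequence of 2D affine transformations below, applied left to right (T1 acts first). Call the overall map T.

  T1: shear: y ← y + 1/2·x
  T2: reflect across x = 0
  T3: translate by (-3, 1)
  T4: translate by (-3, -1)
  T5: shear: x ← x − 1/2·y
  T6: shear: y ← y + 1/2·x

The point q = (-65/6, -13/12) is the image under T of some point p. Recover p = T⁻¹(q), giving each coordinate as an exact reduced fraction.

p = (8/3, 3)

T1 = [1 0 0; 1/2 1 0; 0 0 1]
T2·T1 = [-1 0 0; 1/2 1 0; 0 0 1]
T3·…·T1 = [-1 0 -3; 1/2 1 1; 0 0 1]
T4·…·T1 = [-1 0 -6; 1/2 1 0; 0 0 1]
T5·…·T1 = [-5/4 -1/2 -6; 1/2 1 0; 0 0 1]
T6·…·T1 = [-5/4 -1/2 -6; -1/8 3/4 -3; 0 0 1]
det M = -1; M⁻¹ = [-3/4 -1/2 -6; -1/8 5/4 3; 0 0 1]
M⁻¹ · (-65/6, -13/12)ᵀ = (8/3, 3)ᵀ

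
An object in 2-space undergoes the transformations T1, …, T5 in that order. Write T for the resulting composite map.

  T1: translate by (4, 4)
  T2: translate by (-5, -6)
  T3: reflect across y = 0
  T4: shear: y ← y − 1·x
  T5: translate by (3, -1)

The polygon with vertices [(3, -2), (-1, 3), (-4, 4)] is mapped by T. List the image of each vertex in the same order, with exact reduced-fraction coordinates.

image vertices: (5, 1), (1, 0), (-2, 2)

T1 translate by (4, 4): (3, -2) → (7, 2); (-1, 3) → (3, 7); (-4, 4) → (0, 8)
T2 translate by (-5, -6): (7, 2) → (2, -4); (3, 7) → (-2, 1); (0, 8) → (-5, 2)
T3 reflect across y = 0: (2, -4) → (2, 4); (-2, 1) → (-2, -1); (-5, 2) → (-5, -2)
T4 shear: y ← y − 1·x: (2, 4) → (2, 2); (-2, -1) → (-2, 1); (-5, -2) → (-5, 3)
T5 translate by (3, -1): (2, 2) → (5, 1); (-2, 1) → (1, 0); (-5, 3) → (-2, 2)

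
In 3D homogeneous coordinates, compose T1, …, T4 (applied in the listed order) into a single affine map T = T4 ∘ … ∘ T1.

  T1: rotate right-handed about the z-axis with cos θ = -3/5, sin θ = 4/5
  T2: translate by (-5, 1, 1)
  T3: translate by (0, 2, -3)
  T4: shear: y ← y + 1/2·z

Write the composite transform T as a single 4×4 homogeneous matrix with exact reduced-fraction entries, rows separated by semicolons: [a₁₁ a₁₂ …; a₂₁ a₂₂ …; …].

T1 = [-3/5 -4/5 0 0; 4/5 -3/5 0 0; 0 0 1 0; 0 0 0 1]
T2·T1 = [-3/5 -4/5 0 -5; 4/5 -3/5 0 1; 0 0 1 1; 0 0 0 1]
T3·…·T1 = [-3/5 -4/5 0 -5; 4/5 -3/5 0 3; 0 0 1 -2; 0 0 0 1]
T4·…·T1 = [-3/5 -4/5 0 -5; 4/5 -3/5 1/2 2; 0 0 1 -2; 0 0 0 1]

T = [-3/5 -4/5 0 -5; 4/5 -3/5 1/2 2; 0 0 1 -2; 0 0 0 1]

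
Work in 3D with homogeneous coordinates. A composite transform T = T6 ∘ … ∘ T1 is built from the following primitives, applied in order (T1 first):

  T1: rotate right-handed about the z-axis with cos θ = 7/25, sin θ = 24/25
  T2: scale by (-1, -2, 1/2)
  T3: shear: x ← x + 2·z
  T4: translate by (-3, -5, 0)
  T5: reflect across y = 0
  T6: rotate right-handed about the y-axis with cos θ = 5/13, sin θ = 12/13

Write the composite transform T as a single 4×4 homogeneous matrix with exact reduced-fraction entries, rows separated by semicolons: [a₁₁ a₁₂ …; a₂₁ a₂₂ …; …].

T = [-7/65 24/65 11/13 -15/13; 48/25 14/25 0 5; 84/325 -288/325 -19/26 36/13; 0 0 0 1]

T1 = [7/25 -24/25 0 0; 24/25 7/25 0 0; 0 0 1 0; 0 0 0 1]
T2·T1 = [-7/25 24/25 0 0; -48/25 -14/25 0 0; 0 0 1/2 0; 0 0 0 1]
T3·…·T1 = [-7/25 24/25 1 0; -48/25 -14/25 0 0; 0 0 1/2 0; 0 0 0 1]
T4·…·T1 = [-7/25 24/25 1 -3; -48/25 -14/25 0 -5; 0 0 1/2 0; 0 0 0 1]
T5·…·T1 = [-7/25 24/25 1 -3; 48/25 14/25 0 5; 0 0 1/2 0; 0 0 0 1]
T6·…·T1 = [-7/65 24/65 11/13 -15/13; 48/25 14/25 0 5; 84/325 -288/325 -19/26 36/13; 0 0 0 1]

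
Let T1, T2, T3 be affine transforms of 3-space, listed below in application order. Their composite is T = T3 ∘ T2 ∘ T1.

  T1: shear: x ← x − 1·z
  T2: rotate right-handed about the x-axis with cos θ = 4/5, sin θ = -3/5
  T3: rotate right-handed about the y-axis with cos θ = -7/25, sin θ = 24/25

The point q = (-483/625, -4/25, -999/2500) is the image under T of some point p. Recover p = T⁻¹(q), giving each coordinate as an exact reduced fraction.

p = (0, 1/4, -3/5)

T1 = [1 0 -1 0; 0 1 0 0; 0 0 1 0; 0 0 0 1]
T2·T1 = [1 0 -1 0; 0 4/5 3/5 0; 0 -3/5 4/5 0; 0 0 0 1]
T3·…·T1 = [-7/25 -72/125 131/125 0; 0 4/5 3/5 0; -24/25 21/125 92/125 0; 0 0 0 1]
det M = 1; M⁻¹ = [61/125 3/5 -148/125 0; -72/125 4/5 21/125 0; 96/125 3/5 -28/125 0; 0 0 0 1]
M⁻¹ · (-483/625, -4/25, -999/2500)ᵀ = (0, 1/4, -3/5)ᵀ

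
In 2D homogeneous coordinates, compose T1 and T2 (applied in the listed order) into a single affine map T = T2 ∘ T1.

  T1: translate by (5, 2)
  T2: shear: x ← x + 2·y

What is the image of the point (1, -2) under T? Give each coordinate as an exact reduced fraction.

T1 translate by (5, 2): (1, -2) → (6, 0)
T2 shear: x ← x + 2·y: (6, 0) → (6, 0)

T(p) = (6, 0)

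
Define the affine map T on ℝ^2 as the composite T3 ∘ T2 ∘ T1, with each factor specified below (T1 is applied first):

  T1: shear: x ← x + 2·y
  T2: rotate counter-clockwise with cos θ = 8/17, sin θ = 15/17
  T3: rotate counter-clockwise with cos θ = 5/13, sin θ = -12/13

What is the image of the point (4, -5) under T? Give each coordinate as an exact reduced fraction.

T1 shear: x ← x + 2·y: (4, -5) → (-6, -5)
T2 rotate counter-clockwise with cos θ = 8/17, sin θ = 15/17: (-6, -5) → (27/17, -130/17)
T3 rotate counter-clockwise with cos θ = 5/13, sin θ = -12/13: (27/17, -130/17) → (-1425/221, -974/221)

T(p) = (-1425/221, -974/221)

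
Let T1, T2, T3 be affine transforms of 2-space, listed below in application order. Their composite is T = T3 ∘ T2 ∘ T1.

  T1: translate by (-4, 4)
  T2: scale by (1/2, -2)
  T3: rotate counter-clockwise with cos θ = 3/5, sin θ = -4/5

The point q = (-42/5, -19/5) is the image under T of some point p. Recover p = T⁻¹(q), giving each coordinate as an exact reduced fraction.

p = (0, 1/2)

T1 = [1 0 -4; 0 1 4; 0 0 1]
T2·T1 = [1/2 0 -2; 0 -2 -8; 0 0 1]
T3·…·T1 = [3/10 -8/5 -38/5; -2/5 -6/5 -16/5; 0 0 1]
det M = -1; M⁻¹ = [6/5 -8/5 4; -2/5 -3/10 -4; 0 0 1]
M⁻¹ · (-42/5, -19/5)ᵀ = (0, 1/2)ᵀ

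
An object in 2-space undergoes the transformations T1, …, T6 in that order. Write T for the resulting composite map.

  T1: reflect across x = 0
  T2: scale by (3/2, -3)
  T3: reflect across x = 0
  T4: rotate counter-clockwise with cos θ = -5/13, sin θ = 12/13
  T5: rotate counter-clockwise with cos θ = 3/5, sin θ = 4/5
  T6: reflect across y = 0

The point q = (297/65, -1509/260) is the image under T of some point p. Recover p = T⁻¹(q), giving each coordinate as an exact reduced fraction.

T1 = [-1 0 0; 0 1 0; 0 0 1]
T2·T1 = [-3/2 0 0; 0 -3 0; 0 0 1]
T3·…·T1 = [3/2 0 0; 0 -3 0; 0 0 1]
T4·…·T1 = [-15/26 36/13 0; 18/13 15/13 0; 0 0 1]
T5·…·T1 = [-189/130 48/65 0; 24/65 189/65 0; 0 0 1]
T6·…·T1 = [-189/130 48/65 0; -24/65 -189/65 0; 0 0 1]
det M = 9/2; M⁻¹ = [-42/65 -32/195 0; 16/195 -21/65 0; 0 0 1]
M⁻¹ · (297/65, -1509/260)ᵀ = (-2, 9/4)ᵀ

p = (-2, 9/4)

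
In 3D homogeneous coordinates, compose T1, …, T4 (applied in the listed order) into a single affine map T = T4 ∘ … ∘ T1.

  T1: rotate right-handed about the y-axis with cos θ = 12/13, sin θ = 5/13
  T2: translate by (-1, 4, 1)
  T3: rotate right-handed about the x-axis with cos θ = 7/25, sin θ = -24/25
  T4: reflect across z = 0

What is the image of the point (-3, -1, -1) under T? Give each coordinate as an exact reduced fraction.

T(p) = (-54/13, 657/325, 824/325)

T1 rotate right-handed about the y-axis with cos θ = 12/13, sin θ = 5/13: (-3, -1, -1) → (-41/13, -1, 3/13)
T2 translate by (-1, 4, 1): (-41/13, -1, 3/13) → (-54/13, 3, 16/13)
T3 rotate right-handed about the x-axis with cos θ = 7/25, sin θ = -24/25: (-54/13, 3, 16/13) → (-54/13, 657/325, -824/325)
T4 reflect across z = 0: (-54/13, 657/325, -824/325) → (-54/13, 657/325, 824/325)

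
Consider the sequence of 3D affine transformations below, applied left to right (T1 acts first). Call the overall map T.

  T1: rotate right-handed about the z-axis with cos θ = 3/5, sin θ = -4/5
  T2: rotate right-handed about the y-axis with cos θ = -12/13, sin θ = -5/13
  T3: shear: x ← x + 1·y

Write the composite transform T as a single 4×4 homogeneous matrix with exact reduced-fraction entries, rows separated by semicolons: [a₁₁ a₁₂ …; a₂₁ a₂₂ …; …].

T1 = [3/5 4/5 0 0; -4/5 3/5 0 0; 0 0 1 0; 0 0 0 1]
T2·T1 = [-36/65 -48/65 -5/13 0; -4/5 3/5 0 0; 3/13 4/13 -12/13 0; 0 0 0 1]
T3·…·T1 = [-88/65 -9/65 -5/13 0; -4/5 3/5 0 0; 3/13 4/13 -12/13 0; 0 0 0 1]

T = [-88/65 -9/65 -5/13 0; -4/5 3/5 0 0; 3/13 4/13 -12/13 0; 0 0 0 1]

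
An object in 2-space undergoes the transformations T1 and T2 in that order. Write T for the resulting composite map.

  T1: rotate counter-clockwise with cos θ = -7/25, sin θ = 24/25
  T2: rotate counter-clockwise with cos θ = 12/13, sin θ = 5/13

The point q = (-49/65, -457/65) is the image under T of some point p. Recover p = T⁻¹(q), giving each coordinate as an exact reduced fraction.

p = (-5, 5)

T1 = [-7/25 -24/25 0; 24/25 -7/25 0; 0 0 1]
T2·T1 = [-204/325 -253/325 0; 253/325 -204/325 0; 0 0 1]
det M = 1; M⁻¹ = [-204/325 253/325 0; -253/325 -204/325 0; 0 0 1]
M⁻¹ · (-49/65, -457/65)ᵀ = (-5, 5)ᵀ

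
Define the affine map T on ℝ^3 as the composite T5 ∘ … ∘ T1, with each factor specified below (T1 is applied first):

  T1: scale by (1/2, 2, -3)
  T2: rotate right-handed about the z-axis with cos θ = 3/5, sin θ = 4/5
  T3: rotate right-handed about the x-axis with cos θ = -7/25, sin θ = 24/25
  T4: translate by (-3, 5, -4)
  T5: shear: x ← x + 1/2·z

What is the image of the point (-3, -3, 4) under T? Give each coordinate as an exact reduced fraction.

T(p) = (-431/250, 2233/125, -656/125)

T1 scale by (1/2, 2, -3): (-3, -3, 4) → (-3/2, -6, -12)
T2 rotate right-handed about the z-axis with cos θ = 3/5, sin θ = 4/5: (-3/2, -6, -12) → (39/10, -24/5, -12)
T3 rotate right-handed about the x-axis with cos θ = -7/25, sin θ = 24/25: (39/10, -24/5, -12) → (39/10, 1608/125, -156/125)
T4 translate by (-3, 5, -4): (39/10, 1608/125, -156/125) → (9/10, 2233/125, -656/125)
T5 shear: x ← x + 1/2·z: (9/10, 2233/125, -656/125) → (-431/250, 2233/125, -656/125)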